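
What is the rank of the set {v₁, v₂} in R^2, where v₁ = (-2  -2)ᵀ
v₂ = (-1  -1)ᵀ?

Row-reduce the 2×2 matrix with these as rows.
Reduction leaves 1 leading entry, giving rank 1.

rank 1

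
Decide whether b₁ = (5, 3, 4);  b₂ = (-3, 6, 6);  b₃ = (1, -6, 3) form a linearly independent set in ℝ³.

The matrix [b₁|b₂|b₃] has determinant 363.
A nonzero determinant means the columns are linearly independent.

linearly independent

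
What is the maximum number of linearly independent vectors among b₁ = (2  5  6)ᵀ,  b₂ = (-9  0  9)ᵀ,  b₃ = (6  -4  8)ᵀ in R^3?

3

Form the matrix with b₁, b₂, b₃ as columns and reduce.
There are 3 pivot columns, so rank = 3.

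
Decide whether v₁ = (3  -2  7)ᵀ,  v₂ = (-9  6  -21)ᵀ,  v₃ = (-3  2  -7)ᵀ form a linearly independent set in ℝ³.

linearly dependent

Place the vectors as rows of a 3×3 matrix and reduce to echelon form.
The reduction yields 1 nonzero row, so the rank is 1.
Since rank 1 < 3, the set is linearly dependent.
Indeed 3v₁ + v₂ = 0.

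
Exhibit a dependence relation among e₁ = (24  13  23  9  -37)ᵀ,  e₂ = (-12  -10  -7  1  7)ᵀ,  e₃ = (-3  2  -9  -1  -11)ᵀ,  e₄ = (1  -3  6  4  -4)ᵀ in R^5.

Solve the homogeneous system with e₁, e₂, e₃, e₄ as columns by row-reducing the coefficient matrix.
A generator of the null space is (1, 2, -1, -3).

e₁ + 2e₂ - e₃ - 3e₄ = 0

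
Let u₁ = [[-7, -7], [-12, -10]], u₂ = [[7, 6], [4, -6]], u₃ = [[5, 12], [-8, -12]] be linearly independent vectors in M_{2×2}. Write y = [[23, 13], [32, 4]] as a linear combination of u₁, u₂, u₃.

y = -u₁ + 3u₂ - u₃

Take coordinate vectors relative to {E₁₁, E₁₂, E₂₁, E₂₂}.
Solve the system with u₁, u₂, u₃ as columns and y as the right-hand side.
The system has the unique solution (α₁, α₂, α₃) = (-1, 3, -1).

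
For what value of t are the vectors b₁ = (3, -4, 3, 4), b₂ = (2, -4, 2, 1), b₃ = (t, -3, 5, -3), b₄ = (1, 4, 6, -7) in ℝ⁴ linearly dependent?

t = 21/8

Place the vectors as rows of a 4×4 matrix; dependence ⇔ determinant zero.
Cofactor expansion gives det = 315 - 120*t.
Solving 315 - 120*t = 0 yields t = 21/8.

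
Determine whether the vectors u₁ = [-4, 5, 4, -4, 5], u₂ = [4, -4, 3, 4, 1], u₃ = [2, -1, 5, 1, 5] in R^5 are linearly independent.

linearly independent

Row-reduce the matrix whose columns are u₁, u₂, u₃.
The reduction yields 3 nonzero rows, so the rank is 3.
Since rank = 3 (the number of vectors), the set is linearly independent.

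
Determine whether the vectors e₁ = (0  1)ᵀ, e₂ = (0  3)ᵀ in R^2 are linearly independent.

linearly dependent

The matrix [e₁|e₂] has determinant 0.
A zero determinant means the columns are linearly dependent.
Indeed 3e₁ - e₂ = 0.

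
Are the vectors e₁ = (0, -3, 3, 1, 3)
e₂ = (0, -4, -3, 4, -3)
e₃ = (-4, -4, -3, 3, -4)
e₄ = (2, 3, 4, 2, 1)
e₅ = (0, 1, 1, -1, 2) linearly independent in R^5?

linearly independent

Place the vectors as rows of a 5×5 matrix and reduce to echelon form.
The reduction yields 5 nonzero rows, so the rank is 5.
Since rank = 5 (the number of vectors), the set is linearly independent.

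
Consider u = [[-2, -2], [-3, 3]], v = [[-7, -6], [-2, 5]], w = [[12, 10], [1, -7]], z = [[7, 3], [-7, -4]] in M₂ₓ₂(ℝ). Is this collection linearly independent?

Write each element as a coordinate vector in ℝ⁴ using {E₁₁, E₁₂, E₂₁, E₂₂}.
The matrix [u|v|w|z] has determinant 0.
A zero determinant means the columns are linearly dependent.

linearly dependent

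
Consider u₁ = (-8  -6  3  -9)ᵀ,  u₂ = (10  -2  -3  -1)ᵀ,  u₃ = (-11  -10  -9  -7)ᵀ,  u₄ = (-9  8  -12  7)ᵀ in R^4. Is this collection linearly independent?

linearly independent

Place the vectors as rows of a 4×4 matrix and reduce to echelon form.
The reduction yields 4 nonzero rows, so the rank is 4.
Since rank = 4 (the number of vectors), the set is linearly independent.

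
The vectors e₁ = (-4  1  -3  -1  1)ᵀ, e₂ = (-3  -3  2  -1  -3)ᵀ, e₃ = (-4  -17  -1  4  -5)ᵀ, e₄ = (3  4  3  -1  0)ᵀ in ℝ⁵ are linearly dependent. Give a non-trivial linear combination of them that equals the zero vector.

Row-reduce the matrix with e₁, e₂, e₃, e₄ as columns; the null space gives the coefficients.
The free variable yields coefficients (2, -1, 1, 3) (any nonzero multiple also works).

2e₁ - e₂ + e₃ + 3e₄ = 0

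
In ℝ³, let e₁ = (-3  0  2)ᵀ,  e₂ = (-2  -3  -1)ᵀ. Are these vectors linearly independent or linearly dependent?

linearly independent

Row-reduce the matrix whose columns are e₁, e₂.
The reduction yields 2 nonzero rows, so the rank is 2.
Since rank = 2 (the number of vectors), the set is linearly independent.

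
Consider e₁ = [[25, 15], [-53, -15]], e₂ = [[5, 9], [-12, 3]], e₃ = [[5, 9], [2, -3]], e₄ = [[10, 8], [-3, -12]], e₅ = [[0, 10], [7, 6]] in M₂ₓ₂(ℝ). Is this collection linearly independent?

Write each element as a coordinate vector in ℝ⁴ using {E₁₁, E₁₂, E₂₁, E₂₂}.
There are 5 vectors in a 4-dimensional space, so they cannot be linearly independent.

linearly dependent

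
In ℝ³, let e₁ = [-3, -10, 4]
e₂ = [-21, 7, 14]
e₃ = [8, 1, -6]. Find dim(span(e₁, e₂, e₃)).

Put the 3×3 matrix [e₁|e₂|e₃] into echelon form.
Reduction leaves 2 leading entries, giving rank 2.

2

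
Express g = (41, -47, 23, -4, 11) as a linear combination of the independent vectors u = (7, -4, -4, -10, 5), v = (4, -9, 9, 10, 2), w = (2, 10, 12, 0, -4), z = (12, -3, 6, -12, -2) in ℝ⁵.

g = u + 3v - w + 2z

Solve the system with u, v, w, z as columns and g as the right-hand side.
Back-substitution yields (α₁, …, α₄) = (1, 3, -1, 2).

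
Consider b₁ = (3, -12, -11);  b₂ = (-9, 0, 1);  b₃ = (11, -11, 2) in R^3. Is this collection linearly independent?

linearly independent

The matrix [b₁|b₂|b₃] has determinant -1404.
A nonzero determinant means the columns are linearly independent.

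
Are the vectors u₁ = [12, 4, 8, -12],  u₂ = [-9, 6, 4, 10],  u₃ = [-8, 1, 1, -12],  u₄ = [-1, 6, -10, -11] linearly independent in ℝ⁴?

The matrix [u₁|u₂|u₃|u₄] has determinant -39180.
A nonzero determinant means the columns are linearly independent.

linearly independent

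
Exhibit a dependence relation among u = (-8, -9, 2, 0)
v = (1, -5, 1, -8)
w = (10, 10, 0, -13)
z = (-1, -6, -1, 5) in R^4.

u - v + w + z = 0

Row-reduce the matrix with u, v, w, z as columns; the null space gives the coefficients.
The free variable yields coefficients (1, -1, 1, 1) (any nonzero multiple also works).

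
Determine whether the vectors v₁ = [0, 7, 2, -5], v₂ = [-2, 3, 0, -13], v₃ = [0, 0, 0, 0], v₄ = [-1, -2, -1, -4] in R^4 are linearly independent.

One of the vectors is the zero vector, so the set is linearly dependent.

linearly dependent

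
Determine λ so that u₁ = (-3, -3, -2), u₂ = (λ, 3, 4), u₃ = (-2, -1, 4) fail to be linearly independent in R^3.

Dependence holds iff the 3×3 matrix [u₁ u₂ u₃] is singular.
Expanding, det = 14*λ - 36.
This vanishes exactly when λ = 18/7.

λ = 18/7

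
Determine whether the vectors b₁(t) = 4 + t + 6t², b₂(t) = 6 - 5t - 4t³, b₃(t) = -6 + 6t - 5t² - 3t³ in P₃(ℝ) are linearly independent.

linearly independent

Take coordinates with respect to the standard basis {1, t, …, t³}.
Row-reduce the matrix whose columns are b₁, b₂, b₃.
The reduction yields 3 nonzero rows, so the rank is 3.
Since rank = 3 (the number of vectors), the set is linearly independent.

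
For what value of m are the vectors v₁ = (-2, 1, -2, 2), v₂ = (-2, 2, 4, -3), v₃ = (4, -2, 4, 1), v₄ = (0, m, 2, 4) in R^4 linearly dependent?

m = 1/3

Dependence holds iff the 4×4 matrix [v₁ v₂ v₃ v₄] is singular.
Expanding, det = 20 - 60*m.
This vanishes exactly when m = 1/3.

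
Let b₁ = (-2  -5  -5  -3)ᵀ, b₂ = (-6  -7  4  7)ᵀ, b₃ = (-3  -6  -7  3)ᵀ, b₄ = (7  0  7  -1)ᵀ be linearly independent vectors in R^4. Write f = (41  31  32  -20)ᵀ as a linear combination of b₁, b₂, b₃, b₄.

Set up the augmented matrix [b₁ | b₂ | b₃ | b₄ | f] and row-reduce.
Row-reducing the augmented matrix gives the unique coefficients (c₁, …, c₄) = (-1, -2, -2, 3).

f = -b₁ - 2b₂ - 2b₃ + 3b₄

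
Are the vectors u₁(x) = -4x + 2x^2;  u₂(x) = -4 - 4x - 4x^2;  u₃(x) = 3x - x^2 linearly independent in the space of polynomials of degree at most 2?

Take coordinates with respect to the standard basis {1, x, x^2}.
Place the vectors as rows of a 3×3 matrix and reduce to echelon form.
The reduction yields 3 nonzero rows, so the rank is 3.
Since rank = 3 (the number of vectors), the set is linearly independent.

linearly independent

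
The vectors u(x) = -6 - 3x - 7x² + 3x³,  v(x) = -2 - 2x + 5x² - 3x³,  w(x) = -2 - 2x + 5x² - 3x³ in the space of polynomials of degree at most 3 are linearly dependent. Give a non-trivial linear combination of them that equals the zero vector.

v - w = 0

Take coordinates with respect to {1, x, …, x³}.
Solve the homogeneous system with u, v, w as columns by row-reducing the coefficient matrix.
A generator of the null space is (0, 1, -1).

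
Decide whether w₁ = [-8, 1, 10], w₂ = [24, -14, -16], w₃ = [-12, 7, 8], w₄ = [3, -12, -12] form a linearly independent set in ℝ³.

There are 4 vectors in a 3-dimensional space, so they cannot be linearly independent.

linearly dependent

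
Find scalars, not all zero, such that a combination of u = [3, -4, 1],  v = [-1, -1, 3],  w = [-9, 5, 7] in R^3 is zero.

Write the vectors as columns of a matrix and find a nonzero vector in its null space.
The free variable yields coefficients (2, -3, 1) (any nonzero multiple also works).

2u - 3v + w = 0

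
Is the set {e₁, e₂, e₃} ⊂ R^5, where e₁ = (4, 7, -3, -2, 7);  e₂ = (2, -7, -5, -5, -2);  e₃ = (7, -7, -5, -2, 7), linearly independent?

linearly independent

Row-reduce the matrix whose columns are e₁, e₂, e₃.
The reduction yields 3 nonzero rows, so the rank is 3.
Since rank = 3 (the number of vectors), the set is linearly independent.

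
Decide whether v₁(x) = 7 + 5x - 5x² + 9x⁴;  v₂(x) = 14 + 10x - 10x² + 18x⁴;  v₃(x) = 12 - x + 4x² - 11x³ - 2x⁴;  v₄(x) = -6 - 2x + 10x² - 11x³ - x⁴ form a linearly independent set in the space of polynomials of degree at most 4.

linearly dependent

Take coordinates with respect to the standard basis {1, x, …, x⁴}.
One vector is a scalar multiple of another, so the set is dependent.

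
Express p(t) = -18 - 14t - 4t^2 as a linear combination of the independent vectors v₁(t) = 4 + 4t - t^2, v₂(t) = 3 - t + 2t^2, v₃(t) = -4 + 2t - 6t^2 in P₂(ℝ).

Identify each element with its coordinate vector in ℝ³ via {1, t, t^2}.
Set up the augmented matrix [v₁ | v₂ | v₃ | p] and row-reduce.
Back-substitution yields (a₁, a₂, a₃) = (-4, 2, 2).

p = -4v₁ + 2v₂ + 2v₃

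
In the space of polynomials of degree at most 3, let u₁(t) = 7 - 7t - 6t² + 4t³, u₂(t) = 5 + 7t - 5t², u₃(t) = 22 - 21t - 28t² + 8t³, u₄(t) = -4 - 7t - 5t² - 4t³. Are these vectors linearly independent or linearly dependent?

linearly dependent

Write each element as a coordinate vector in ℝ⁴ using {1, t, …, t³}.
Row-reduce the matrix whose columns are u₁, u₂, u₃, u₄.
The reduction yields 3 nonzero rows, so the rank is 3.
Since rank 3 < 4, the set is linearly dependent.
Indeed 3u₁ + u₂ - u₃ + u₄ = 0.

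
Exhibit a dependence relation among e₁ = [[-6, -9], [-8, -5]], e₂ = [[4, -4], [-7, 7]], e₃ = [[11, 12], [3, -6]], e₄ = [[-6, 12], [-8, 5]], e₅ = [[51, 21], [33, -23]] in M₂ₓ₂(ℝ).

Pass to coordinate vectors relative to the basis {E₁₁, E₁₂, E₂₁, E₂₂}.
Set up α₁e₁ + … + α₅e₅ = 0 and solve the homogeneous system.
One solution (up to scaling) is (1, 0, -3, 2, 1).

e₁ - 3e₃ + 2e₄ + e₅ = 0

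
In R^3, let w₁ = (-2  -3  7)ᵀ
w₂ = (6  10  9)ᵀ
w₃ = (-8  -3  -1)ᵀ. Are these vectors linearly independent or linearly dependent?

Form the 3×3 matrix with these as columns; its determinant is 598.
A nonzero determinant means the columns are linearly independent.

linearly independent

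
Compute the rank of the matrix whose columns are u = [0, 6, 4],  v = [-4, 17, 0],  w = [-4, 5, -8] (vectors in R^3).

rank 2

Form the matrix with u, v, w as columns and reduce.
Reduction leaves 2 leading entries, giving rank 2.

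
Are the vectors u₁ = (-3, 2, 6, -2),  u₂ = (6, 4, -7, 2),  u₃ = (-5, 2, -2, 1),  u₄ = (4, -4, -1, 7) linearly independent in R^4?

The matrix [u₁|u₂|u₃|u₄] has determinant 1824.
A nonzero determinant means the columns are linearly independent.

linearly independent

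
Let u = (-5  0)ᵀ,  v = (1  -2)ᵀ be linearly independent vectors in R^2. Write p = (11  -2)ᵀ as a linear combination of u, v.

Solve the system with u, v as columns and p as the right-hand side.
The system has the unique solution (c₁, c₂) = (-2, 1).

p = -2u + v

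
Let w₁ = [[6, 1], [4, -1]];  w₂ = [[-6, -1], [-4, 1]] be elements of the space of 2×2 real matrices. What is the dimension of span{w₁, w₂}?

Represent each element by its coordinate vector in ℝ⁴.
Form the matrix with w₁, w₂ as columns and reduce.
Exactly 1 pivot survives; hence the rank is 1.

1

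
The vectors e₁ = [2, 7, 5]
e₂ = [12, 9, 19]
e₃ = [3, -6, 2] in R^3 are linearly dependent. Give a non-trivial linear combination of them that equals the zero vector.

3e₁ - e₂ + 2e₃ = 0

Row-reduce the matrix with e₁, e₂, e₃ as columns; the null space gives the coefficients.
The free variable yields coefficients (3, -1, 2) (any nonzero multiple also works).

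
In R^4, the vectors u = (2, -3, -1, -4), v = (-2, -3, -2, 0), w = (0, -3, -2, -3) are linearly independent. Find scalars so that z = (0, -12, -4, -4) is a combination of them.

Since u, v, w are independent, the coefficients expressing z are uniquely determined by a linear system.
Back-substitution yields (c₁, c₂, c₃) = (4, 4, -4).

z = 4u + 4v - 4w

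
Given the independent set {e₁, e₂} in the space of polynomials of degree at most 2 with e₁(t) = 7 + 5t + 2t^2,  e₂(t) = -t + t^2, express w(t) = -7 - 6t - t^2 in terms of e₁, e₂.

w = -e₁ + e₂

Identify each element with its coordinate vector in ℝ³ via {1, t, t^2}.
Since e₁, e₂ are independent, the coefficients expressing w are uniquely determined by a linear system.
The system has the unique solution (α₁, α₂) = (-1, 1).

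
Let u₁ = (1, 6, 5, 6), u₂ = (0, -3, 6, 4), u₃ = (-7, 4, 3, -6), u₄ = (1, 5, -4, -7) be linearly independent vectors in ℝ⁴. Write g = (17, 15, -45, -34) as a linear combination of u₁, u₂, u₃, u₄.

g = -u₁ - 3u₂ - 2u₃ + 4u₄

Write g = α₁u₁ + … + α₄u₄ and equate components.
The system has the unique solution (α₁, …, α₄) = (-1, -3, -2, 4).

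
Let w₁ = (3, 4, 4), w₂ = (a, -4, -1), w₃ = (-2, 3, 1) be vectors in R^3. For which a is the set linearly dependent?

The vectors are dependent exactly when the determinant of the matrix with rows w₁, w₂, w₃ vanishes.
Expanding, det = 8*a - 27.
Setting this to zero gives a = 27/8.

a = 27/8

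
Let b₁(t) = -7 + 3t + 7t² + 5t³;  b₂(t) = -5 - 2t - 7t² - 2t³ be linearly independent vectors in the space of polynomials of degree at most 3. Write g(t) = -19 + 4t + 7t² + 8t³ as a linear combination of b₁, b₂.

Identify each element with its coordinate vector in ℝ⁴ via {1, t, …, t³}.
Set up the augmented matrix [b₁ | b₂ | g] and row-reduce.
The system has the unique solution (a₁, a₂) = (2, 1).

g = 2b₁ + b₂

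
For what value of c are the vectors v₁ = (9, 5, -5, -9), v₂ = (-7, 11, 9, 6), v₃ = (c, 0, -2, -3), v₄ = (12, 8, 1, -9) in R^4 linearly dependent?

The set is linearly dependent precisely when det[v₁; v₂; v₃; v₄] = 0.
The determinant works out to 2070 - 621*c.
Solving 2070 - 621*c = 0 yields c = 10/3.

c = 10/3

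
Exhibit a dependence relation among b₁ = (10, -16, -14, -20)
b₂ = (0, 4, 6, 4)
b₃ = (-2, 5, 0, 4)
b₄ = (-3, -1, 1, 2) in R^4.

b₁ + 2b₂ + 2b₃ + 2b₄ = 0

Row-reduce the matrix with b₁, b₂, b₃, b₄ as columns; the null space gives the coefficients.
A generator of the null space is (1, 2, 2, 2).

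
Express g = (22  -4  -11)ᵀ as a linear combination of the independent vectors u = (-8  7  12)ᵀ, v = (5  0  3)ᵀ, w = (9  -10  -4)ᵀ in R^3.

g = -2u + 3v - w

Write g = c₁u + … + c₃w and equate components.
Back-substitution yields (c₁, c₂, c₃) = (-2, 3, -1).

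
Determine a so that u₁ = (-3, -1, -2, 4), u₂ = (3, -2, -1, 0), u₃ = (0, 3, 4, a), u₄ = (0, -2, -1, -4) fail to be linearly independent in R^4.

a = -32/3

Place the vectors as rows of a 4×4 matrix; dependence ⇔ determinant zero.
Cofactor expansion gives det = -9*a - 96.
Setting this to zero gives a = -32/3.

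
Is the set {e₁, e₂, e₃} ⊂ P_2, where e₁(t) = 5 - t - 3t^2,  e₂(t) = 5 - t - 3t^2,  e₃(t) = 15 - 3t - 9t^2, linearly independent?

linearly dependent

Write each element as a coordinate vector in ℝ³ using {1, t, t^2}.
Form the 3×3 matrix with these as columns; its determinant is 0.
A zero determinant means the columns are linearly dependent.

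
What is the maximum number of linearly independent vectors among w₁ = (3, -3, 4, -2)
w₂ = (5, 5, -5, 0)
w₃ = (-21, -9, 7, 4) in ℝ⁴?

Apply Gaussian elimination to the matrix whose rows are w₁, w₂, w₃.
The echelon form has 2 nonzero rows, so the rank is 2.

2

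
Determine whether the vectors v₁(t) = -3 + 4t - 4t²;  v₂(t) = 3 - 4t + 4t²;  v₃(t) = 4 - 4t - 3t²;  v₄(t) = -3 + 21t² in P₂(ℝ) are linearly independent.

linearly dependent

Take coordinates with respect to the standard basis {1, t, t²}.
There are 4 vectors in a 3-dimensional space, so they cannot be linearly independent.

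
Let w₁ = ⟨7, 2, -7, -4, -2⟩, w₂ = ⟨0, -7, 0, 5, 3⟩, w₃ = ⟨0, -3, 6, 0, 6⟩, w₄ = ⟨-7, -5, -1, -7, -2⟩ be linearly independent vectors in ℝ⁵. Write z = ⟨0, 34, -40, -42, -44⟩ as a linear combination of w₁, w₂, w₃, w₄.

z = 2w₁ - 4w₂ - 4w₃ + 2w₄

Set up the augmented matrix [w₁ | w₂ | w₃ | w₄ | z] and row-reduce.
Back-substitution yields (α₁, …, α₄) = (2, -4, -4, 2).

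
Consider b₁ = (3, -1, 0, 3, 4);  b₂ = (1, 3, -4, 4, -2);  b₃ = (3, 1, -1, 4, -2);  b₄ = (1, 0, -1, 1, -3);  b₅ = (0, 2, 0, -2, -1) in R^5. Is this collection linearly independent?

Form the 5×5 matrix with these as columns; its determinant is -265.
A nonzero determinant means the columns are linearly independent.

linearly independent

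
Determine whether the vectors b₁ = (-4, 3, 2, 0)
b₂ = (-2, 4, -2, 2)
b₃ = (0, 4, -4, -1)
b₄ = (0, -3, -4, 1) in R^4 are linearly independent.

linearly independent

The matrix [b₁|b₂|b₃|b₄] has determinant 292.
A nonzero determinant means the columns are linearly independent.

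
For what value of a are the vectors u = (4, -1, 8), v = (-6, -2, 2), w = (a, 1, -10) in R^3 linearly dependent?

a = -6

Place the vectors as rows of a 3×3 matrix; dependence ⇔ determinant zero.
Expanding, det = 14*a + 84.
Solving 14*a + 84 = 0 yields a = -6.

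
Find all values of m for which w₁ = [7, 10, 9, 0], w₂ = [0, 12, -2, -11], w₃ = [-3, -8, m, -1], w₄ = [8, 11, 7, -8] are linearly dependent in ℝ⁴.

The set is linearly dependent precisely when det[w₁; w₂; w₃; w₄] = 0.
Cofactor expansion gives det = -705*m - 3525.
Solving -705*m - 3525 = 0 yields m = -5.

m = -5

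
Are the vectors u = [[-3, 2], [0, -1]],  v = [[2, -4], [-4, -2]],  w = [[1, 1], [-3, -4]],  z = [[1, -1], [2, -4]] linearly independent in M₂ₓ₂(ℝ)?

Take coordinates with respect to the standard basis {E₁₁, E₁₂, E₂₁, E₂₂}.
Row-reduce the matrix whose columns are u, v, w, z.
The reduction yields 4 nonzero rows, so the rank is 4.
Since rank = 4 (the number of vectors), the set is linearly independent.

linearly independent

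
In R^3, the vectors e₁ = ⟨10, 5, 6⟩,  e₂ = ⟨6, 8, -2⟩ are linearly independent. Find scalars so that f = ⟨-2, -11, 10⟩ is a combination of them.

f = e₁ - 2e₂

Set up the augmented matrix [e₁ | e₂ | f] and row-reduce.
Row-reducing the augmented matrix gives the unique coefficients (a₁, a₂) = (1, -2).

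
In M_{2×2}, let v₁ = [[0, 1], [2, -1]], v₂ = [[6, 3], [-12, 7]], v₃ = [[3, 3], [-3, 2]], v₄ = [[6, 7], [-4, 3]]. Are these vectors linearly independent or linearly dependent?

Write each element as a coordinate vector in ℝ⁴ using {E₁₁, E₁₂, E₂₁, E₂₂}.
Place the vectors as rows of a 4×4 matrix and reduce to echelon form.
The reduction yields 2 nonzero rows, so the rank is 2.
Since rank 2 < 4, the set is linearly dependent.

linearly dependent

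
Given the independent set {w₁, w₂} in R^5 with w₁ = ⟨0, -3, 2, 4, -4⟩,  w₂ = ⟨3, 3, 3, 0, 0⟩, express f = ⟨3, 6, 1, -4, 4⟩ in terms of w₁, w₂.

f = -w₁ + w₂

Set up the augmented matrix [w₁ | w₂ | f] and row-reduce.
Row-reducing the augmented matrix gives the unique coefficients (c₁, c₂) = (-1, 1).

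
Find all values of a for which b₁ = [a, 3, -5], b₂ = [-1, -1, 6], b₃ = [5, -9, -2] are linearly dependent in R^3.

Place the vectors as rows of a 3×3 matrix; dependence ⇔ determinant zero.
Cofactor expansion gives det = 56*a + 14.
Solving 56*a + 14 = 0 yields a = -1/4.

a = -1/4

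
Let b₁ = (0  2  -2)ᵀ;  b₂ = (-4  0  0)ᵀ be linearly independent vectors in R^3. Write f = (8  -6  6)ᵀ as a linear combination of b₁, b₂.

Write f = c₁b₁ + c₂b₂ and equate components.
Row-reducing the augmented matrix gives the unique coefficients (c₁, c₂) = (-3, -2).

f = -3b₁ - 2b₂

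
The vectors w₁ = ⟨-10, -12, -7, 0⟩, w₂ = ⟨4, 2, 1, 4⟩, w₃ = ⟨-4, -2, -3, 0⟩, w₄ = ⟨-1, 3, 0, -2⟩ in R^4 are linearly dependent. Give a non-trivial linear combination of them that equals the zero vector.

w₁ + w₂ - 2w₃ + 2w₄ = 0

Solve the homogeneous system with w₁, w₂, w₃, w₄ as columns by row-reducing the coefficient matrix.
One solution (up to scaling) is (1, 1, -2, 2).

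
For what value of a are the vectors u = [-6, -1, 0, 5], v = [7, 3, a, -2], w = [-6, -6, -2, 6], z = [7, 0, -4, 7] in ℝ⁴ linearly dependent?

a = -4/9

The set is linearly dependent precisely when det[u; v; w; z] = 0.
Expanding, det = -378*a - 168.
This vanishes exactly when a = -4/9.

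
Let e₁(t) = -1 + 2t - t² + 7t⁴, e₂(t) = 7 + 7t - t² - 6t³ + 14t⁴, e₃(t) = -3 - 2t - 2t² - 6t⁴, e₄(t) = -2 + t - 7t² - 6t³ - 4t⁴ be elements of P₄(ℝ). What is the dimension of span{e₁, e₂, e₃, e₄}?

3

Represent each element by its coordinate vector in ℝ⁵.
Row-reduce the 4×5 matrix with these as rows.
There are 3 pivot columns, so rank = 3.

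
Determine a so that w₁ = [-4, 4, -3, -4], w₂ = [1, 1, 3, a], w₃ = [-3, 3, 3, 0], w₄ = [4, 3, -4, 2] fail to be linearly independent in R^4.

a = 20/7

Place the vectors as rows of a 4×4 matrix; dependence ⇔ determinant zero.
Expanding, det = 147*a - 420.
Setting this to zero gives a = 20/7.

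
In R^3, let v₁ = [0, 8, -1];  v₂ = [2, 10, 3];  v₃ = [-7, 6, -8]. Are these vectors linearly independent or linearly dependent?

Row-reduce the matrix whose columns are v₁, v₂, v₃.
The reduction yields 3 nonzero rows, so the rank is 3.
Since rank = 3 (the number of vectors), the set is linearly independent.

linearly independent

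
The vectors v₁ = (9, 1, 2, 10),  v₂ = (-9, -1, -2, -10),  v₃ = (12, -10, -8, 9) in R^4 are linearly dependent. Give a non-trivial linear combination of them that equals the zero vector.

v₁ + v₂ = 0

Row-reduce the matrix with v₁, v₂, v₃ as columns; the null space gives the coefficients.
A generator of the null space is (1, 1, 0).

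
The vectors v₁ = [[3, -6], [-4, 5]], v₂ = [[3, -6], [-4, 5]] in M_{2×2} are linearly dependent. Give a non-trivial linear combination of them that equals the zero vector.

v₁ - v₂ = 0

Pass to coordinate vectors relative to the basis {E₁₁, E₁₂, E₂₁, E₂₂}.
Solve the homogeneous system with v₁, v₂ as columns by row-reducing the coefficient matrix.
One solution (up to scaling) is (1, -1).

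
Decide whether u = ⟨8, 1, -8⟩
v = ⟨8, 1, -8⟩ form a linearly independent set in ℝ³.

Two of the vectors are equal, giving an immediate dependence.

linearly dependent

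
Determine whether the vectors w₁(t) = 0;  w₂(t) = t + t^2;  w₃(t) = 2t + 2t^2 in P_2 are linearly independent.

linearly dependent

Write each element as a coordinate vector in ℝ³ using {1, t, t^2}.
One of the vectors is the zero vector, so the set is linearly dependent.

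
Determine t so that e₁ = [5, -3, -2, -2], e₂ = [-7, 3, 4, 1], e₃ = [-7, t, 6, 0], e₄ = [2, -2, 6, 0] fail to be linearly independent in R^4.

The set is linearly dependent precisely when det[e₁; e₂; e₃; e₄] = 0.
The determinant works out to 138 - 66*t.
Solving 138 - 66*t = 0 yields t = 23/11.

t = 23/11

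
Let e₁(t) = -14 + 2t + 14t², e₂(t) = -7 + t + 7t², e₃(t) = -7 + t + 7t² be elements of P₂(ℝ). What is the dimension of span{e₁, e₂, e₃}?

Represent each element by its coordinate vector in ℝ³.
Put the 3×3 matrix [e₁|e₂|e₃] into echelon form.
There is 1 pivot column, so rank = 1.

1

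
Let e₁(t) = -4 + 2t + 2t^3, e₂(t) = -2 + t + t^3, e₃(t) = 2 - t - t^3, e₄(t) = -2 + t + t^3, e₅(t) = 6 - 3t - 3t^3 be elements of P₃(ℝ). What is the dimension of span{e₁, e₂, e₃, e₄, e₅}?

dim = 1

Represent each element by its coordinate vector in ℝ⁴.
Apply Gaussian elimination to the matrix whose rows are e₁, e₂, e₃, e₄, e₅.
The echelon form has 1 nonzero row, so the rank is 1.
(With 5 elements in a 4-dimensional space the rank is at most 4.)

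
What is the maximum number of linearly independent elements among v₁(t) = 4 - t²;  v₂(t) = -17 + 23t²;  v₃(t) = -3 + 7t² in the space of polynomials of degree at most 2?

Represent each element by its coordinate vector in ℝ³.
Row-reduce the 3×3 matrix with these as rows.
The echelon form has 2 nonzero rows, so the rank is 2.

2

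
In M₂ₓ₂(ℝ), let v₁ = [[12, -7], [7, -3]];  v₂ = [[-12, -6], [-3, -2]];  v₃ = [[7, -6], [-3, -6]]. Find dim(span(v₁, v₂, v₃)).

Use coordinates relative to {E₁₁, E₁₂, E₂₁, E₂₂}.
Apply Gaussian elimination to the matrix whose rows are v₁, v₂, v₃.
The echelon form has 3 nonzero rows, so the rank is 3.

dim = 3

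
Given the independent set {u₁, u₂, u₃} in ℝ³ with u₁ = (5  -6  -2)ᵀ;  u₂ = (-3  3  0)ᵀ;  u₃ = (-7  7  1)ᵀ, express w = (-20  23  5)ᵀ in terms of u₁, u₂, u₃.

Write w = α₁u₁ + … + α₃u₃ and equate components.
Back-substitution yields (α₁, α₂, α₃) = (-3, 4, -1).

w = -3u₁ + 4u₂ - u₃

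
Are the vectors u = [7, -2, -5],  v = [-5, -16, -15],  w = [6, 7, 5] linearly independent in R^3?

linearly dependent

Form the 3×3 matrix with these as columns; its determinant is 0.
A zero determinant means the columns are linearly dependent.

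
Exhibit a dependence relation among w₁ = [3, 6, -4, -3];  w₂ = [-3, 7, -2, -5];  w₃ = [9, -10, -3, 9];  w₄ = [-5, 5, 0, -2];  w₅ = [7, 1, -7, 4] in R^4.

Set up α₁w₁ + … + α₅w₅ = 0 and solve the homogeneous system.
The free variable yields coefficients (1, 0, 1, 1, -1) (any nonzero multiple also works).

w₁ + w₃ + w₄ - w₅ = 0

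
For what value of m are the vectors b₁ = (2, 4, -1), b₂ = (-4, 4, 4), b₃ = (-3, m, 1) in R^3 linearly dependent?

m = -9

Place the vectors as rows of a 3×3 matrix; dependence ⇔ determinant zero.
Cofactor expansion gives det = -4*m - 36.
Solving -4*m - 36 = 0 yields m = -9.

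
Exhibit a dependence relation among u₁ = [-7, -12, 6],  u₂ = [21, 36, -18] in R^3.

Set up α₁u₁ + α₂u₂ = 0 and solve the homogeneous system.
A generator of the null space is (3, 1).

3u₁ + u₂ = 0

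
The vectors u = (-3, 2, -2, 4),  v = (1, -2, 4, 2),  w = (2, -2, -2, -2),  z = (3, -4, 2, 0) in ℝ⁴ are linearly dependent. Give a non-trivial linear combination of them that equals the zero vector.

v + w - z = 0

Row-reduce the matrix with u, v, w, z as columns; the null space gives the coefficients.
One solution (up to scaling) is (0, 1, 1, -1).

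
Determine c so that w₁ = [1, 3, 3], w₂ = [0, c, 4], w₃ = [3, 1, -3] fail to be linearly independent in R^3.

c = 8/3

Place the vectors as rows of a 3×3 matrix; dependence ⇔ determinant zero.
Expanding, det = 32 - 12*c.
This vanishes exactly when c = 8/3.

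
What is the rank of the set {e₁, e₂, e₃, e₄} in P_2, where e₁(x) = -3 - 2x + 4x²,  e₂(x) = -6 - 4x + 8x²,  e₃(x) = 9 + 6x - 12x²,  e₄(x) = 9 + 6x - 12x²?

rank 1

Pass to coordinate vectors with respect to the basis {1, x, x²}.
Row-reduce the 4×3 matrix with these as rows.
Reduction leaves 1 leading entry, giving rank 1.
(With 4 elements in a 3-dimensional space the rank is at most 3.)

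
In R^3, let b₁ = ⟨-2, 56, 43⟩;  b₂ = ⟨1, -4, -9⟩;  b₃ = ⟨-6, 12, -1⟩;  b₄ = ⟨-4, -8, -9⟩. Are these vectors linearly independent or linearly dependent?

There are 4 vectors in a 3-dimensional space, so they cannot be linearly independent.

linearly dependent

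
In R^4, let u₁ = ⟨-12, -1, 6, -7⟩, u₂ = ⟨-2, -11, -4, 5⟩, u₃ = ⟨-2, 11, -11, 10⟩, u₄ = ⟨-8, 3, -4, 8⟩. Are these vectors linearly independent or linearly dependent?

Form the 4×4 matrix with these as columns; its determinant is -10822.
A nonzero determinant means the columns are linearly independent.

linearly independent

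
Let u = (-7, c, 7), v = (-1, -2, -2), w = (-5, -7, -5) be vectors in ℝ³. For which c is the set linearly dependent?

The set is linearly dependent precisely when det[u; v; w] = 0.
Cofactor expansion gives det = 5*c + 7.
Setting this to zero gives c = -7/5.

c = -7/5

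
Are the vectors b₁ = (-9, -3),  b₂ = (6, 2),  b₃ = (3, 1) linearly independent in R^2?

There are 3 vectors in a 2-dimensional space, so they cannot be linearly independent.

linearly dependent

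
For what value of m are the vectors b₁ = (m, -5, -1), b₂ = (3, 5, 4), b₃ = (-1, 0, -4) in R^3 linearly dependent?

m = -9/4

The vectors are dependent exactly when the determinant of the matrix with rows b₁, b₂, b₃ vanishes.
The determinant works out to -20*m - 45.
This vanishes exactly when m = -9/4.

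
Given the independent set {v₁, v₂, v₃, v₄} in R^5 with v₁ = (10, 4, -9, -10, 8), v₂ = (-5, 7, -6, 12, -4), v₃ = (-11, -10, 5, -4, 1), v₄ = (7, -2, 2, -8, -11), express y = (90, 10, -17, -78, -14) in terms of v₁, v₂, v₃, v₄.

y = 3v₁ - 2v₂ - 2v₃ + 4v₄

Write y = c₁v₁ + … + c₄v₄ and equate components.
Back-substitution yields (c₁, …, c₄) = (3, -2, -2, 4).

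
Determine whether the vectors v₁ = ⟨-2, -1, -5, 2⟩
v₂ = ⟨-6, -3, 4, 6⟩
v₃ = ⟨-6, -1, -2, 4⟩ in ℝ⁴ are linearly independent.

Row-reduce the matrix whose columns are v₁, v₂, v₃.
The reduction yields 3 nonzero rows, so the rank is 3.
Since rank = 3 (the number of vectors), the set is linearly independent.

linearly independent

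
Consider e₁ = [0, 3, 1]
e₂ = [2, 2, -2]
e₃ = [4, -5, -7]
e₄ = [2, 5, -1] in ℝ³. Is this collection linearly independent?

linearly dependent

There are 4 vectors in a 3-dimensional space, so they cannot be linearly independent.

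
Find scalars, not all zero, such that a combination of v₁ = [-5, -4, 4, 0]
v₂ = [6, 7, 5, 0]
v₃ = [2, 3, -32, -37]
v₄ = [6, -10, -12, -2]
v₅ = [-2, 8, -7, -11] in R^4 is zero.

2v₁ + v₂ - v₃ + 2v₄ + 3v₅ = 0

Set up α₁v₁ + … + α₅v₅ = 0 and solve the homogeneous system.
The free variable yields coefficients (2, 1, -1, 2, 3) (any nonzero multiple also works).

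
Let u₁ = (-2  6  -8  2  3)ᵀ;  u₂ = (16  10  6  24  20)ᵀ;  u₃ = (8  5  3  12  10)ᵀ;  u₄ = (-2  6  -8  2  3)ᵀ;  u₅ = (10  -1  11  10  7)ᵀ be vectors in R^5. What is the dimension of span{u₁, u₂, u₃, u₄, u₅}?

2

Apply Gaussian elimination to the matrix whose rows are u₁, u₂, u₃, u₄, u₅.
Reduction leaves 2 leading entries, giving rank 2.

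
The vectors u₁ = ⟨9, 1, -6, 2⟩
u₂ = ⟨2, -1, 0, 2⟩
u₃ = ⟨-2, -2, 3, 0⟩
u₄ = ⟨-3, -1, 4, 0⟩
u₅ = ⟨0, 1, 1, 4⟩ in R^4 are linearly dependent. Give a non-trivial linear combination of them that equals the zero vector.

Write the vectors as columns of a matrix and find a nonzero vector in its null space.
One solution (up to scaling) is (1, -3, 3, -1, 1).

u₁ - 3u₂ + 3u₃ - u₄ + u₅ = 0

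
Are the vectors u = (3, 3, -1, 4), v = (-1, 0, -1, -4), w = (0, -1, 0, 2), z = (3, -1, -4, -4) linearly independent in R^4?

linearly independent

Place the vectors as rows of a 4×4 matrix and reduce to echelon form.
The reduction yields 4 nonzero rows, so the rank is 4.
Since rank = 4 (the number of vectors), the set is linearly independent.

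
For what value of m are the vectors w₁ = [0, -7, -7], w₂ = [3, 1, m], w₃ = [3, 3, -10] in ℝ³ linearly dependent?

The set is linearly dependent precisely when det[w₁; w₂; w₃] = 0.
Cofactor expansion gives det = -21*m - 252.
Solving -21*m - 252 = 0 yields m = -12.

m = -12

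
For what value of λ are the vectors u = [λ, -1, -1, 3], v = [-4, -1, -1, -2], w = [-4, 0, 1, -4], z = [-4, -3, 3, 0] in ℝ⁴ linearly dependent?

λ = 4/3

Dependence holds iff the 4×4 matrix [u v w z] is singular.
Expanding, det = 40 - 30*λ.
Setting this to zero gives λ = 4/3.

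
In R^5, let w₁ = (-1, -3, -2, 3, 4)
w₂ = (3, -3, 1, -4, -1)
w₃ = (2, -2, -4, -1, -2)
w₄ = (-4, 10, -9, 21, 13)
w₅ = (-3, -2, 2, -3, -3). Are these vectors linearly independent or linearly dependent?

Form the 5×5 matrix with these as columns; its determinant is 0.
A zero determinant means the columns are linearly dependent.

linearly dependent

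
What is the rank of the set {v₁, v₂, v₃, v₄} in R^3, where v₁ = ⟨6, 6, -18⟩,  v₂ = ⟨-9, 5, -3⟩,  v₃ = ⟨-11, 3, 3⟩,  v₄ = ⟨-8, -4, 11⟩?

3

Put the 3×4 matrix [v₁|v₂|v₃|v₄] into echelon form.
The echelon form has 3 nonzero rows, so the rank is 3.
(With 4 elements in a 3-dimensional space the rank is at most 3.)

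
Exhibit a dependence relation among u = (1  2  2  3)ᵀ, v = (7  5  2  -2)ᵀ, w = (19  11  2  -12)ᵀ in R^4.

2u - 3v + w = 0

Solve the homogeneous system with u, v, w as columns by row-reducing the coefficient matrix.
One solution (up to scaling) is (2, -3, 1).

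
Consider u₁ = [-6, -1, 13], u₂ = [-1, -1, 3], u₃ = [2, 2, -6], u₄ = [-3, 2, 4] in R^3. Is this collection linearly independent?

linearly dependent

There are 4 vectors in a 3-dimensional space, so they cannot be linearly independent.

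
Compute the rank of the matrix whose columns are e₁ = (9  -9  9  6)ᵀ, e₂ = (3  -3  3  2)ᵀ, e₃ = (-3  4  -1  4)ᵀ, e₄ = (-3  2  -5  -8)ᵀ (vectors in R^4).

Apply Gaussian elimination to the matrix whose rows are e₁, e₂, e₃, e₄.
The echelon form has 2 nonzero rows, so the rank is 2.

rank 2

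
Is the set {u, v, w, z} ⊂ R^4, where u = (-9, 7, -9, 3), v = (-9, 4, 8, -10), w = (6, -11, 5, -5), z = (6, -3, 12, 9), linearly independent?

The matrix [u|v|w|z] has determinant -13956.
A nonzero determinant means the columns are linearly independent.

linearly independent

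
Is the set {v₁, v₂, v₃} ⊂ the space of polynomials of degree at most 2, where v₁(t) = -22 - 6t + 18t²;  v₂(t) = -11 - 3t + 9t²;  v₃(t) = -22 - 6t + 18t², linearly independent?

Take coordinates with respect to the standard basis {1, t, t²}.
The matrix [v₁|v₂|v₃] has determinant 0.
A zero determinant means the columns are linearly dependent.
Indeed v₁ - 2v₂ = 0.

linearly dependent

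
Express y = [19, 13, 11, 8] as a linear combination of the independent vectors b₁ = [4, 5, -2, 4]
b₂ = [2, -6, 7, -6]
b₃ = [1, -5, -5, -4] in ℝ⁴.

Since b₁, b₂, b₃ are independent, the coefficients expressing y are uniquely determined by a linear system.
The system has the unique solution (a₁, a₂, a₃) = (4, 2, -1).

y = 4b₁ + 2b₂ - b₃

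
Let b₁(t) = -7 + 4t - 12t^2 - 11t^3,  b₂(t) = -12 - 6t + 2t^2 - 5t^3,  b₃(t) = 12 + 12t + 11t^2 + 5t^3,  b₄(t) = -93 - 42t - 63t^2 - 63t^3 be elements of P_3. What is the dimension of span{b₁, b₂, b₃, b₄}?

dim = 3

Use coordinates relative to {1, t, …, t^3}.
Form the matrix with b₁, b₂, b₃, b₄ as columns and reduce.
Exactly 3 pivots survive; hence the rank is 3.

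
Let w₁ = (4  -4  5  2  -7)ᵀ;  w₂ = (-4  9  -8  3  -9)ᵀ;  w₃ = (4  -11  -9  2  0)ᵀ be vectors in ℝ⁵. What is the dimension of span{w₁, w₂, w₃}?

Apply Gaussian elimination to the matrix whose rows are w₁, w₂, w₃.
Reduction leaves 3 leading entries, giving rank 3.

dim = 3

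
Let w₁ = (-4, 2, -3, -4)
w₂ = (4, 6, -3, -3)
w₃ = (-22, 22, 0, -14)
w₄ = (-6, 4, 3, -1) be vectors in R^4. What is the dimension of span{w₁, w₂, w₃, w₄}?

3

Put the 4×4 matrix [w₁|w₂|w₃|w₄] into echelon form.
The echelon form has 3 nonzero rows, so the rank is 3.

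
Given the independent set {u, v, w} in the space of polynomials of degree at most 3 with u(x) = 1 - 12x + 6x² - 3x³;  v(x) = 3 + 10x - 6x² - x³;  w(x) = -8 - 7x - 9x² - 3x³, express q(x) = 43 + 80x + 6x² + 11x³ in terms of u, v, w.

Take coordinate vectors relative to {1, x, …, x³}.
Solve the system with u, v, w as columns and q as the right-hand side.
The system has the unique solution (α₁, α₂, α₃) = (-1, 4, -4).

q = -u + 4v - 4w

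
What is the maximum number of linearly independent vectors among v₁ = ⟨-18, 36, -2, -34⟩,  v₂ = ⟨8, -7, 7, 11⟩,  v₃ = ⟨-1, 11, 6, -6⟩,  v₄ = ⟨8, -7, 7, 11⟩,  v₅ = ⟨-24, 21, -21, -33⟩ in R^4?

2

Form the matrix with v₁, v₂, v₃, v₄, v₅ as columns and reduce.
Exactly 2 pivots survive; hence the rank is 2.
(With 5 elements in a 4-dimensional space the rank is at most 4.)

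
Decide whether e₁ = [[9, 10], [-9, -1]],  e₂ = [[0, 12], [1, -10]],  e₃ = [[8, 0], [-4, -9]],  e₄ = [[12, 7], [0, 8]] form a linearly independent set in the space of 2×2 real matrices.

linearly independent

Take coordinates with respect to the standard basis {E₁₁, E₁₂, E₂₁, E₂₂}.
Form the 4×4 matrix with these as columns; its determinant is 23073.
A nonzero determinant means the columns are linearly independent.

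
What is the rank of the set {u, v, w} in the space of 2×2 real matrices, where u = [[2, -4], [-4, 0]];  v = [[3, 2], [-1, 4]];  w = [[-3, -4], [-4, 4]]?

Use coordinates relative to {E₁₁, E₁₂, E₂₁, E₂₂}.
Row-reduce the 3×4 matrix with these as rows.
Reduction leaves 3 leading entries, giving rank 3.

3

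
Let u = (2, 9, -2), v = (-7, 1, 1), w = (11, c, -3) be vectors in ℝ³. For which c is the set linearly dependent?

c = 37/6

The vectors are dependent exactly when the determinant of the matrix with rows u, v, w vanishes.
Expanding, det = 12*c - 74.
Setting this to zero gives c = 37/6.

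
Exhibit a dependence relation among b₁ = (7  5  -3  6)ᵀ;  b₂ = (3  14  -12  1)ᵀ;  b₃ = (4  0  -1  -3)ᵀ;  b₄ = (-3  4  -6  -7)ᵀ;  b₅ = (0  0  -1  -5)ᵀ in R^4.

2b₁ - b₂ - 2b₃ + b₄ + 2b₅ = 0

Solve the homogeneous system with b₁, b₂, b₃, b₄, b₅ as columns by row-reducing the coefficient matrix.
The free variable yields coefficients (2, -1, -2, 1, 2) (any nonzero multiple also works).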